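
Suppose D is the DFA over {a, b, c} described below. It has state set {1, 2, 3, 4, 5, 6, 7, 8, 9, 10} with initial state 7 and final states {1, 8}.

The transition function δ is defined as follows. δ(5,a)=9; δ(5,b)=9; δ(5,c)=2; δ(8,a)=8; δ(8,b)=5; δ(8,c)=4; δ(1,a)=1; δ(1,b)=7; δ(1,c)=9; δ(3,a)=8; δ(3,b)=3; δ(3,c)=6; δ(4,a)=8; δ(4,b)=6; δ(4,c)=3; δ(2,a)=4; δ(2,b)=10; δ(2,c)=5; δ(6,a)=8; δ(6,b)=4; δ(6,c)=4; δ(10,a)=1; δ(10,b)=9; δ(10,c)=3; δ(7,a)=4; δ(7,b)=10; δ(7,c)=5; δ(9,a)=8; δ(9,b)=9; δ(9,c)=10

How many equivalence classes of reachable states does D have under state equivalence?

3

Every state is reachable, so we keep all 10.
Initial partition by acceptance: {1,8} | {2,3,4,5,6,7,9,10}.
On input a, block {2,3,4,5,6,7,9,10} splits into {3,4,6,9,10} and {2,5,7}.
Stable partition: {1,8} | {3,4,6,9,10} | {2,5,7} — 3 equivalence classes.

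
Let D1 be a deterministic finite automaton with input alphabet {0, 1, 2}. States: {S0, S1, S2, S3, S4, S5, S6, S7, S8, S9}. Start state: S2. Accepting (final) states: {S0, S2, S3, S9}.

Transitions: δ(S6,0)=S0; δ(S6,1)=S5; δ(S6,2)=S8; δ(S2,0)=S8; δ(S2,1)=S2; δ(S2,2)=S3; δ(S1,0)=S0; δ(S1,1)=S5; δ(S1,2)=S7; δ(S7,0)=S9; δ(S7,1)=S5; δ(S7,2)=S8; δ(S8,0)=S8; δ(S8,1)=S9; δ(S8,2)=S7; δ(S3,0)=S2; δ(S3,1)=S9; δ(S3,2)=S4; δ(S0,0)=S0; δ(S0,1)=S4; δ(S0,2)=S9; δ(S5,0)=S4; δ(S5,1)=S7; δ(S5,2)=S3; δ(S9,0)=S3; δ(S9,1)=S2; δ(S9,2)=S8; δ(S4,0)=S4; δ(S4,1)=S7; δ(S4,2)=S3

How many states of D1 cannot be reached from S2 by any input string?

3

Starting at S2 and following transitions, the reachable set is {S2, S3, S4, S5, S7, S8, S9}. That leaves S0, S1, S6 unreachable — 3 in total.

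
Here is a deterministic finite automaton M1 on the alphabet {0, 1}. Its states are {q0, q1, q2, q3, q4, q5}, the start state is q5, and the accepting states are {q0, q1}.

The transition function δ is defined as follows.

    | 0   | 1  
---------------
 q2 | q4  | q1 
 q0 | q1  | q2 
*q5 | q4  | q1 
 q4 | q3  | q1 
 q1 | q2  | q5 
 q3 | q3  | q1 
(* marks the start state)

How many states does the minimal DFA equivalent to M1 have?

2

First remove the unreachable states {q0}; 5 states remain.
Initial partition by acceptance: {q1} | {q2,q3,q4,q5}.
No further refinement is possible. Final partition (2 blocks): {q1} | {q2,q3,q4,q5}.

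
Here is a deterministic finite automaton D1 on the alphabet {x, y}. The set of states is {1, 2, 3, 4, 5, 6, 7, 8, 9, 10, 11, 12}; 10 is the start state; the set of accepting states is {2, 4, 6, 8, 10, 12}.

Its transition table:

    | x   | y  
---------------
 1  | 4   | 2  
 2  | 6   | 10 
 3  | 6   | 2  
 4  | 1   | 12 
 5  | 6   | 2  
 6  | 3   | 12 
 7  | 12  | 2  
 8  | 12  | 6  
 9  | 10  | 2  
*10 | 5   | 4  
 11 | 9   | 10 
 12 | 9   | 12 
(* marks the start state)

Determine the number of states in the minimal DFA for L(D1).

States {7,8,11} cannot be reached from the start state, so discard them.
Initial partition by acceptance: {2,4,6,10,12} | {1,3,5,9}.
Refine {2,4,6,10,12} on symbol x: members go to different blocks, giving {4,6,10,12} and {2}.
Stable partition: {4,6,10,12} | {1,3,5,9} | {2} — 3 equivalence classes.

3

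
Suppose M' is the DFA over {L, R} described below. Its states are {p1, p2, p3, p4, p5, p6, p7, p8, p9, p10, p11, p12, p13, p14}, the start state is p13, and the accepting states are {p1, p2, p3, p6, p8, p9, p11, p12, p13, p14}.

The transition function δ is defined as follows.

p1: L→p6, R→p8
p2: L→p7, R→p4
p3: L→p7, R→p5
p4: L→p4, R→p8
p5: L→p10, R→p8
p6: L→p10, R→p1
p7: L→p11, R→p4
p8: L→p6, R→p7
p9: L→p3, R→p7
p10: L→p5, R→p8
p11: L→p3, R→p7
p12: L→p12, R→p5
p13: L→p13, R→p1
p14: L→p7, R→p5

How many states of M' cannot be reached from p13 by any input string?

4

No path from p13 leads to p2, p9, p12, p14; the other 10 states are all reachable.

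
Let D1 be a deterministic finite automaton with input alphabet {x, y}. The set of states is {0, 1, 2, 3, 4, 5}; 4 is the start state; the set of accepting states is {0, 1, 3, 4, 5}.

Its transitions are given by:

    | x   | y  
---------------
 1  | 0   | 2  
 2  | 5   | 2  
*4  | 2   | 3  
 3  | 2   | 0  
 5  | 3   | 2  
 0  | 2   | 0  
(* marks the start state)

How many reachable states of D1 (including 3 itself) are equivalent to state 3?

3

First remove the unreachable states {1}; 5 states remain.
P0 = {0,3,4,5} | {2}.
On input x, block {0,3,4,5} splits into {0,3,4} and {5}.
No further refinement is possible. Final partition (3 blocks): {0,3,4} | {2} | {5}.
State 3 belongs to the block {0,3,4}, which has 3 states.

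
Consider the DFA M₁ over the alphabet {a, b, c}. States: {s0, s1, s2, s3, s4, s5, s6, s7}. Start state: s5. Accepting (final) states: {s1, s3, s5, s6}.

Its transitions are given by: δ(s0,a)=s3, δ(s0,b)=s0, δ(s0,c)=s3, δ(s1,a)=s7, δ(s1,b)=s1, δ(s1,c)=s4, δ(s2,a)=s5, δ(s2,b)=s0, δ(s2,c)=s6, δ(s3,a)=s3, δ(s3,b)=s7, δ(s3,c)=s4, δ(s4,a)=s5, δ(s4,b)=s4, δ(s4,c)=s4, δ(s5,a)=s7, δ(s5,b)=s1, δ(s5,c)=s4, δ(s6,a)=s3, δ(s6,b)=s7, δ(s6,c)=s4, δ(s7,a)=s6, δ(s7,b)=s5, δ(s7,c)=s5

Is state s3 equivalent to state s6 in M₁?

States {s0,s2} cannot be reached from the start state, so discard them.
P0 = {s1,s3,s5,s6} | {s4,s7}.
Refine {s1,s3,s5,s6} on symbol a: members go to different blocks, giving {s1,s5} and {s3,s6}.
Split {s4,s7} by δ(·,a) → {s4} and {s7}.
The partition is now stable with 4 blocks: {s1,s5} | {s4} | {s3,s6} | {s7}.
s3 and s6 lie in the same block of the stable partition, so they are equivalent — no string distinguishes them.

Yes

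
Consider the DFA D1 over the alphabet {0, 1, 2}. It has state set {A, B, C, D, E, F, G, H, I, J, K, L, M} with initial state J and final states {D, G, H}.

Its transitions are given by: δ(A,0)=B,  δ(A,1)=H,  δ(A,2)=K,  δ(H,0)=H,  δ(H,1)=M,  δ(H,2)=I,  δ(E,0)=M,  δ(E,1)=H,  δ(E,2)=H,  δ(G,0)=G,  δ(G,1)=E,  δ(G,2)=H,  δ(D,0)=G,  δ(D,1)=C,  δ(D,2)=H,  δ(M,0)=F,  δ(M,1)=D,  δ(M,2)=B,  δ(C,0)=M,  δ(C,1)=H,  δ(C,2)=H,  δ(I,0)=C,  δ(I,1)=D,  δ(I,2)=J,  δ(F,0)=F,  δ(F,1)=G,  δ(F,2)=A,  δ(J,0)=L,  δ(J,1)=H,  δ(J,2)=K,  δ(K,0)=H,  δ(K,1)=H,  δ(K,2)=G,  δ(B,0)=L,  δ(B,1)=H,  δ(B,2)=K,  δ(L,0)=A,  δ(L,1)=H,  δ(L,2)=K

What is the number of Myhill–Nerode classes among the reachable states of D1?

7

All states are reachable from the start state.
Start with accepting vs non-accepting: {D,G,H} | {A,B,C,E,F,I,J,K,L,M}.
Refine {D,G,H} on symbol 2: members go to different blocks, giving {D,G} and {H}.
Refine {A,B,C,E,F,I,J,K,L,M} on symbol 0: members go to different blocks, giving {A,B,C,E,F,I,J,L,M} and {K}.
On input 1, block {A,B,C,E,F,I,J,L,M} splits into {A,B,C,E,J,L} and {F,I,M}.
On input 0, block {A,B,C,E,J,L} splits into {A,B,J,L} and {C,E}.
On input 0, block {F,I,M} splits into {F,M} and {I}.
Stable partition: {D,G} | {A,B,J,L} | {H} | {K} | {F,M} | {C,E} | {I} — 7 equivalence classes.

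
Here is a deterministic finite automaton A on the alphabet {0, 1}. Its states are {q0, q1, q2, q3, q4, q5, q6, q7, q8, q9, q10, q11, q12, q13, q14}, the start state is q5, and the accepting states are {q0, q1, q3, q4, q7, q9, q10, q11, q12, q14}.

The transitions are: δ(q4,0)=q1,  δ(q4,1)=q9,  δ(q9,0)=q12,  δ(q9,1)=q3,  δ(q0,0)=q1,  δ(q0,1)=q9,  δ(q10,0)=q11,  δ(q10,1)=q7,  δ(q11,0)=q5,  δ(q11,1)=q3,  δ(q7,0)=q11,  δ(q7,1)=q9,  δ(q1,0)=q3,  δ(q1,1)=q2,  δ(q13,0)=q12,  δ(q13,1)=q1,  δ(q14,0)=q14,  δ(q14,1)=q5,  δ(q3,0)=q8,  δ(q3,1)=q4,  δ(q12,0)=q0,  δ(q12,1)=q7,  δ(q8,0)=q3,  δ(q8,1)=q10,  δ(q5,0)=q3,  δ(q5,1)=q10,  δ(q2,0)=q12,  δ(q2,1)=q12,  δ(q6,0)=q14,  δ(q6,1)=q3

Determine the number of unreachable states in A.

3

Starting at q5 and following transitions, the reachable set is {q0, q1, q2, q3, q4, q5, q7, q8, q9, q10, q11, q12}. That leaves q6, q13, q14 unreachable — 3 in total.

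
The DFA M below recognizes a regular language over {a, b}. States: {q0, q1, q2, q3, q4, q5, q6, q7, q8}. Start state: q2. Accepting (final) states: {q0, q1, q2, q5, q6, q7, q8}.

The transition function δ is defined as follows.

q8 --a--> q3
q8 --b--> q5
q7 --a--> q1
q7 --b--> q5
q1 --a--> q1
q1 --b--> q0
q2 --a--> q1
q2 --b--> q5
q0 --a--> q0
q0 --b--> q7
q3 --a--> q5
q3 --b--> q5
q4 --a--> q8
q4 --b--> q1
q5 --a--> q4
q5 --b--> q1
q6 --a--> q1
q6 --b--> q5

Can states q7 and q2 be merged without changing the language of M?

First remove the unreachable states {q6}; 8 states remain.
Start with accepting vs non-accepting: {q0,q1,q2,q5,q7,q8} | {q3,q4}.
On input a, block {q0,q1,q2,q5,q7,q8} splits into {q0,q1,q2,q7} and {q5,q8}.
On input b, block {q0,q1,q2,q7} splits into {q0,q1} and {q2,q7}.
Split {q0,q1} by δ(·,b) → {q0} and {q1}.
On input b, block {q3,q4} splits into {q3} and {q4}.
Refine {q5,q8} on symbol a: members go to different blocks, giving {q5} and {q8}.
Stable partition: {q0} | {q3} | {q5} | {q2,q7} | {q1} | {q4} | {q8} — 7 equivalence classes.
q7 and q2 lie in the same block of the stable partition, so they are equivalent — no string distinguishes them.

Yes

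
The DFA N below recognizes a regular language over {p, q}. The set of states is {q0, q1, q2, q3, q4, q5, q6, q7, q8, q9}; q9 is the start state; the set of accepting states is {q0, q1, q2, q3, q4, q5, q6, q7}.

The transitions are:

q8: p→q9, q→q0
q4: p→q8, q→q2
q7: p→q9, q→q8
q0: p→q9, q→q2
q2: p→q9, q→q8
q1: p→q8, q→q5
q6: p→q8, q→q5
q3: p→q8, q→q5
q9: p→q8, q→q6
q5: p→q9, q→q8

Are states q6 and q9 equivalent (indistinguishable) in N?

Reachable states from the start: {q0,q2,q5,q6,q8,q9}. Unreachable: {q1,q3,q4,q7} — drop them.
Start with accepting vs non-accepting: {q0,q2,q5,q6} | {q8,q9}.
On input q, block {q0,q2,q5,q6} splits into {q0,q6} and {q2,q5}.
No further refinement is possible. Final partition (3 blocks): {q0,q6} | {q8,q9} | {q2,q5}.
q6 and q9 end up in different blocks, so they are distinguishable. For instance, the string 'ε' is accepted from only q6.

No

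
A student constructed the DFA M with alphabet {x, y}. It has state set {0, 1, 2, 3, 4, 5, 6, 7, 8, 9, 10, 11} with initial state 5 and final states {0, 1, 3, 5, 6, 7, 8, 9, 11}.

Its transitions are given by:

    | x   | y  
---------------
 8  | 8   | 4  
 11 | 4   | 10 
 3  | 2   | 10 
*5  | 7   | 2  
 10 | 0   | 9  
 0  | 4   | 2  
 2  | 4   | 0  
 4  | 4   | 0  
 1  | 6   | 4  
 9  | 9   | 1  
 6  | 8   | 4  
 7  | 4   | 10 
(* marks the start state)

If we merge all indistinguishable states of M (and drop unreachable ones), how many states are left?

Reachable states from the start: {0,1,2,4,5,6,7,8,9,10}. Unreachable: {3,11} — drop them.
Start with accepting vs non-accepting: {0,1,5,6,7,8,9} | {2,4,10}.
Refine {0,1,5,6,7,8,9} on symbol x: members go to different blocks, giving {1,5,6,8,9} and {0,7}.
Split {1,5,6,8,9} by δ(·,x) → {1,6,8,9} and {5}.
Split {1,6,8,9} by δ(·,y) → {1,6,8} and {9}.
On input x, block {2,4,10} splits into {2,4} and {10}.
Split {0,7} by δ(·,y) → {0} and {7}.
The partition is now stable with 7 blocks: {1,6,8} | {2,4} | {0} | {5} | {9} | {10} | {7}.

7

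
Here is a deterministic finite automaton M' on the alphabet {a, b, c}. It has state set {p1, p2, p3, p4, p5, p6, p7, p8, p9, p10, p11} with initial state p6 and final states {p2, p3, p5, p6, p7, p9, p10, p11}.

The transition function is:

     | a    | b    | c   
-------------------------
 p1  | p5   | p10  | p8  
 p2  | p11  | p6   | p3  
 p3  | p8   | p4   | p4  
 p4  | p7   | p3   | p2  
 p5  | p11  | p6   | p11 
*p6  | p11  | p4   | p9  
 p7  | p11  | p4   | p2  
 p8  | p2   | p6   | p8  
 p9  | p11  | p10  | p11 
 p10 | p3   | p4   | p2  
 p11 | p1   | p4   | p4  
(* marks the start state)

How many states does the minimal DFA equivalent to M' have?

Every state is reachable, so we keep all 11.
Start with accepting vs non-accepting: {p2,p3,p5,p6,p7,p9,p10,p11} | {p1,p4,p8}.
Refine {p2,p3,p5,p6,p7,p9,p10,p11} on symbol a: members go to different blocks, giving {p2,p5,p6,p7,p9,p10} and {p3,p11}.
On input b, block {p2,p5,p6,p7,p9,p10} splits into {p2,p5,p9} and {p6,p7,p10}.
On input a, block {p1,p4,p8} splits into {p1,p8} and {p4}.
No further refinement is possible. Final partition (5 blocks): {p2,p5,p9} | {p1,p8} | {p3,p11} | {p6,p7,p10} | {p4}.

5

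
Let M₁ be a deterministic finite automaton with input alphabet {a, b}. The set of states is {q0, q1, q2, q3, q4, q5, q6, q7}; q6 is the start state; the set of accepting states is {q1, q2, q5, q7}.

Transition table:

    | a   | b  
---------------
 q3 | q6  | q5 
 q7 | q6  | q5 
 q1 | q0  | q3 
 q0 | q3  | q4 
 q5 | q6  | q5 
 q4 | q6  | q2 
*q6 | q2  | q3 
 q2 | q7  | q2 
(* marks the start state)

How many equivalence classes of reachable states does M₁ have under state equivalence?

4

First remove the unreachable states {q0,q1,q4}; 5 states remain.
Start with accepting vs non-accepting: {q2,q5,q7} | {q3,q6}.
Split {q2,q5,q7} by δ(·,a) → {q5,q7} and {q2}.
Refine {q3,q6} on symbol a: members go to different blocks, giving {q3} and {q6}.
The partition is now stable with 4 blocks: {q5,q7} | {q3} | {q2} | {q6}.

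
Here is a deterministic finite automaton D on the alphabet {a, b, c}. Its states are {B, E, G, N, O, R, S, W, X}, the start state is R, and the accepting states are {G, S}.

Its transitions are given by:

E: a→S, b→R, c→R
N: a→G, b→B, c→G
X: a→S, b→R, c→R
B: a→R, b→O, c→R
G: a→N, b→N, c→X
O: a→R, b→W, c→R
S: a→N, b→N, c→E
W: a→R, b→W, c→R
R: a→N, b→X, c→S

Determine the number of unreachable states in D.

0

Every one of the 9 states is reachable from R.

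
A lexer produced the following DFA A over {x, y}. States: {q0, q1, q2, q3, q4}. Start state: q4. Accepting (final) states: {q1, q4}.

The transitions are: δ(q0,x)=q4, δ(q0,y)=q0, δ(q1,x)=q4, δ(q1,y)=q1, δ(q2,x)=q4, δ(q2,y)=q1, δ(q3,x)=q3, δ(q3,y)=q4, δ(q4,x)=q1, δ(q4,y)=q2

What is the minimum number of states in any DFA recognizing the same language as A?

Reachable states from the start: {q1,q2,q4}. Unreachable: {q0,q3} — drop them.
P0 = {q1,q4} | {q2}.
Refine {q1,q4} on symbol y: members go to different blocks, giving {q1} and {q4}.
Stable partition: {q1} | {q2} | {q4} — 3 equivalence classes.

3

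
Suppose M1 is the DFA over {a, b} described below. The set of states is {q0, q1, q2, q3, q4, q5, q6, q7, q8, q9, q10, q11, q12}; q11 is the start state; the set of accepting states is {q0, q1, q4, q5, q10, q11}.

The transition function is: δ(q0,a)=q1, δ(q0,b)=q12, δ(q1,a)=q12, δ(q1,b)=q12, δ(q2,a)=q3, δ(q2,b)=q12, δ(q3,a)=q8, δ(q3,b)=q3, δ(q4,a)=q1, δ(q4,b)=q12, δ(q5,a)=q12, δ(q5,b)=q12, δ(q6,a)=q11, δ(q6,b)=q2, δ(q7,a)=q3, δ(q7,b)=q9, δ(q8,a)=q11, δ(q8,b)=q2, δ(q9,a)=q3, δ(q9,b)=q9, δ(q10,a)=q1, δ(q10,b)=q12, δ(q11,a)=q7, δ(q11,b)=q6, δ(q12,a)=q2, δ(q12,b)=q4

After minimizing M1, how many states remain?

First remove the unreachable states {q0,q5,q10}; 10 states remain.
P0 = {q1,q4,q11} | {q2,q3,q6,q7,q8,q9,q12}.
Refine {q1,q4,q11} on symbol a: members go to different blocks, giving {q1,q11} and {q4}.
Split {q2,q3,q6,q7,q8,q9,q12} by δ(·,a) → {q2,q3,q7,q9,q12} and {q6,q8}.
Split {q1,q11} by δ(·,b) → {q1} and {q11}.
Refine {q2,q3,q7,q9,q12} on symbol a: members go to different blocks, giving {q2,q7,q9,q12} and {q3}.
Split {q2,q7,q9,q12} by δ(·,a) → {q2,q7,q9} and {q12}.
Split {q2,q7,q9} by δ(·,b) → {q7,q9} and {q2}.
No further refinement is possible. Final partition (8 blocks): {q1} | {q7,q9} | {q4} | {q6,q8} | {q11} | {q3} | {q12} | {q2}.

8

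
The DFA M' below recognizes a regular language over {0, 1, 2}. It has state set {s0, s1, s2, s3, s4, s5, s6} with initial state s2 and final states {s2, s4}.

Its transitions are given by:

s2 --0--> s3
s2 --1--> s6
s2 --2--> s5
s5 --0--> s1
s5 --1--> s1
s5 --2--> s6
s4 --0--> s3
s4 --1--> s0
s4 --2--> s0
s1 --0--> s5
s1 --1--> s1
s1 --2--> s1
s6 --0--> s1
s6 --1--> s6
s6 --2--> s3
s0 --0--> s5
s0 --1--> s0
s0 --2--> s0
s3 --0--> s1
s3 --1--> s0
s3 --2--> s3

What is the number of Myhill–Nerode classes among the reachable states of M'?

2

States {s4} cannot be reached from the start state, so discard them.
Initial partition by acceptance: {s2} | {s0,s1,s3,s5,s6}.
The partition is now stable with 2 blocks: {s2} | {s0,s1,s3,s5,s6}.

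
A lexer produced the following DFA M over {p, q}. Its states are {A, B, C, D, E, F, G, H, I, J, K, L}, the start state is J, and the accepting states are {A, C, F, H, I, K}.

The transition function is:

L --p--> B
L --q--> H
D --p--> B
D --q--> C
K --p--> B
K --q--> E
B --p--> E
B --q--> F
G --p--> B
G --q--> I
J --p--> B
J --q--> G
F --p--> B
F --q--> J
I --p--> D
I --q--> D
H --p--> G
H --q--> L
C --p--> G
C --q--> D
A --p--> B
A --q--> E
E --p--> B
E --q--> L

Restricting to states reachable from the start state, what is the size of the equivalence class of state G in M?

3

Reachable states from the start: {B,C,D,E,F,G,H,I,J,L}. Unreachable: {A,K} — drop them.
Start with accepting vs non-accepting: {C,F,H,I} | {B,D,E,G,J,L}.
On input q, block {B,D,E,G,J,L} splits into {B,D,G,L} and {E,J}.
On input q, block {C,F,H,I} splits into {C,H,I} and {F}.
On input p, block {B,D,G,L} splits into {D,G,L} and {B}.
The partition is now stable with 5 blocks: {C,H,I} | {D,G,L} | {E,J} | {F} | {B}.
The equivalence class containing G is {D,G,L}, of size 3.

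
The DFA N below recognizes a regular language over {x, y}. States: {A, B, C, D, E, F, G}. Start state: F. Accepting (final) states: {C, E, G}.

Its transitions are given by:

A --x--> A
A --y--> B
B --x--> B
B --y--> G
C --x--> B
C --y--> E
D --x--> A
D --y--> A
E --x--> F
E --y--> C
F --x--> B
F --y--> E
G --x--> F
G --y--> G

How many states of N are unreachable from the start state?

2

Starting at F and following transitions, the reachable set is {B, C, E, F, G}. That leaves A, D unreachable — 2 in total.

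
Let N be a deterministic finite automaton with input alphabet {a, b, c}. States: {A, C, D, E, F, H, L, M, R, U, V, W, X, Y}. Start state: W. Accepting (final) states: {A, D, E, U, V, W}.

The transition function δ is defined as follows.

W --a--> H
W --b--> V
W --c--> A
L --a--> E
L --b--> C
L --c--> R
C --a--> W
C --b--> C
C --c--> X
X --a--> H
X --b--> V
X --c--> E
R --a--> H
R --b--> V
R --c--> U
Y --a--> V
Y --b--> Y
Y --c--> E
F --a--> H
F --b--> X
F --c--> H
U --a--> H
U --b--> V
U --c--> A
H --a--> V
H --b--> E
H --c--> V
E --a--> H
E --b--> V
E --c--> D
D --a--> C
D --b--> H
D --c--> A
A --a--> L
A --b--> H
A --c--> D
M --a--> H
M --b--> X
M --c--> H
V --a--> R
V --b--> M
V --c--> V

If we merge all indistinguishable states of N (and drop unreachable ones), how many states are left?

7

First remove the unreachable states {F,Y}; 12 states remain.
Start with accepting vs non-accepting: {A,D,E,U,V,W} | {C,H,L,M,R,X}.
Refine {A,D,E,U,V,W} on symbol b: members go to different blocks, giving {E,U,W} and {A,D,V}.
On input a, block {C,H,L,M,R,X} splits into {M,R,X} and {C,L} and {H}.
On input b, block {M,R,X} splits into {R,X} and {M}.
Refine {A,D,V} on symbol a: members go to different blocks, giving {A,D} and {V}.
No further refinement is possible. Final partition (7 blocks): {E,U,W} | {R,X} | {A,D} | {C,L} | {H} | {M} | {V}.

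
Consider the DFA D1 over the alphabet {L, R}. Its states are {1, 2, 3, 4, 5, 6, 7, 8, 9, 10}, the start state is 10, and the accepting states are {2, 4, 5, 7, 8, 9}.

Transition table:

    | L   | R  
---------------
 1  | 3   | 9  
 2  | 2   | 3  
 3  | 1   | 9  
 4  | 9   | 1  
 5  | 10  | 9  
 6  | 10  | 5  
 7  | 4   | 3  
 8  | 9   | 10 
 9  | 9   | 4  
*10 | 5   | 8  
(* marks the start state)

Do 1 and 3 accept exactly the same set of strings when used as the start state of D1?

States {2,6,7} cannot be reached from the start state, so discard them.
Start with accepting vs non-accepting: {4,5,8,9} | {1,3,10}.
Split {4,5,8,9} by δ(·,L) → {4,8,9} and {5}.
Split {4,8,9} by δ(·,R) → {4,8} and {9}.
Split {1,3,10} by δ(·,L) → {1,3} and {10}.
Split {4,8} by δ(·,R) → {4} and {8}.
Stable partition: {4} | {1,3} | {5} | {9} | {10} | {8} — 6 equivalence classes.
1 and 3 lie in the same block of the stable partition, so they are equivalent — no string distinguishes them.

Yes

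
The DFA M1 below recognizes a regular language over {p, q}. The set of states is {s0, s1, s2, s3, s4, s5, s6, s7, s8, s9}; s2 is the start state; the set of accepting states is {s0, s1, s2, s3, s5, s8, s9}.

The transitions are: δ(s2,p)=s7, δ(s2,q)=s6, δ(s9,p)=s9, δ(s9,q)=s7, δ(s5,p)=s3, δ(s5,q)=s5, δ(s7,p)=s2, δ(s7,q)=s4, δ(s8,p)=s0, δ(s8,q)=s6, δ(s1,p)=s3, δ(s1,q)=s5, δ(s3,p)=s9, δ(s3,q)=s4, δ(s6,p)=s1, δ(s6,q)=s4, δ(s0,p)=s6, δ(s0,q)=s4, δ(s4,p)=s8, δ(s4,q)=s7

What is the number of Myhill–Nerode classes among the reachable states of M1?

9

All states are reachable from the start state.
Start with accepting vs non-accepting: {s0,s1,s2,s3,s5,s8,s9} | {s4,s6,s7}.
Refine {s0,s1,s2,s3,s5,s8,s9} on symbol p: members go to different blocks, giving {s1,s3,s5,s8,s9} and {s0,s2}.
Refine {s1,s3,s5,s8,s9} on symbol p: members go to different blocks, giving {s1,s3,s5,s9} and {s8}.
Refine {s1,s3,s5,s9} on symbol q: members go to different blocks, giving {s1,s5} and {s3,s9}.
On input p, block {s4,s6,s7} splits into {s4} and {s6} and {s7}.
Refine {s0,s2} on symbol p: members go to different blocks, giving {s0} and {s2}.
Refine {s3,s9} on symbol q: members go to different blocks, giving {s3} and {s9}.
The partition is now stable with 9 blocks: {s1,s5} | {s4} | {s0} | {s8} | {s3} | {s6} | {s7} | {s2} | {s9}.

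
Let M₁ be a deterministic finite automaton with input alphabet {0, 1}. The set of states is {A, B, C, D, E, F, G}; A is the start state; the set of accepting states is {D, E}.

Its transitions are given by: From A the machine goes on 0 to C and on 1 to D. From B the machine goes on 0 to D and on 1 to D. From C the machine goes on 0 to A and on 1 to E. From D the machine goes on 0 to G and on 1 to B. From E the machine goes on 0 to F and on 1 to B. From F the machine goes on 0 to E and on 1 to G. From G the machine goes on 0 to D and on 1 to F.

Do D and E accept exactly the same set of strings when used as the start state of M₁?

Yes

All states are reachable from the start state.
Start with accepting vs non-accepting: {D,E} | {A,B,C,F,G}.
Split {A,B,C,F,G} by δ(·,0) → {B,F,G} and {A,C}.
Split {B,F,G} by δ(·,1) → {F,G} and {B}.
Stable partition: {D,E} | {F,G} | {A,C} | {B} — 4 equivalence classes.
D and E lie in the same block of the stable partition, so they are equivalent — no string distinguishes them.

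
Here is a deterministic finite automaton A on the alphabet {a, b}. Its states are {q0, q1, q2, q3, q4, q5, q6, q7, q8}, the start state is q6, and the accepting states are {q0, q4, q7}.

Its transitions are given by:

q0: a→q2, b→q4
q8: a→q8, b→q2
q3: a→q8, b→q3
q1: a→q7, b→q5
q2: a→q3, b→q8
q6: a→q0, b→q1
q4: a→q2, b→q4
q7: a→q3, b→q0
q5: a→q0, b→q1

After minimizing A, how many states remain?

3

Start with accepting vs non-accepting: {q0,q4,q7} | {q1,q2,q3,q5,q6,q8}.
Split {q1,q2,q3,q5,q6,q8} by δ(·,a) → {q1,q5,q6} and {q2,q3,q8}.
Stable partition: {q0,q4,q7} | {q1,q5,q6} | {q2,q3,q8} — 3 equivalence classes.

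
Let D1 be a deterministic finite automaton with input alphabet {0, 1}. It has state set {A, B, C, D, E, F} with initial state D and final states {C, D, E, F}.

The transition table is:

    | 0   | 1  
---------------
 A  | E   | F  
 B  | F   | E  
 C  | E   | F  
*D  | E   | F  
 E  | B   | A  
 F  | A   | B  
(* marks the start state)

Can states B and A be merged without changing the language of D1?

Yes

States {C} cannot be reached from the start state, so discard them.
P0 = {D,E,F} | {A,B}.
Refine {D,E,F} on symbol 0: members go to different blocks, giving {E,F} and {D}.
Stable partition: {E,F} | {A,B} | {D} — 3 equivalence classes.
B and A lie in the same block of the stable partition, so they are equivalent — no string distinguishes them.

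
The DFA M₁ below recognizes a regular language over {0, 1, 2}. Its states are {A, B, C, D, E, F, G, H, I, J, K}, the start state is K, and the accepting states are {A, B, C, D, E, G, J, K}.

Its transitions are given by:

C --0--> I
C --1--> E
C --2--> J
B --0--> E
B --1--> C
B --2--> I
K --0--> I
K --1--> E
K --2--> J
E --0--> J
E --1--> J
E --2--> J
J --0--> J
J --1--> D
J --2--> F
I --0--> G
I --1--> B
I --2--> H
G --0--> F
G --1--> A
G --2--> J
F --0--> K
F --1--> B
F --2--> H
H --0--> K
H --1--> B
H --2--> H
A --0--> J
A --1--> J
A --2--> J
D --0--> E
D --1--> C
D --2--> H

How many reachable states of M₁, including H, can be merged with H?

Every state is reachable, so we keep all 11.
Start with accepting vs non-accepting: {A,B,C,D,E,G,J,K} | {F,H,I}.
Split {A,B,C,D,E,G,J,K} by δ(·,0) → {A,B,D,E,J} and {C,G,K}.
Split {A,B,D,E,J} by δ(·,1) → {A,E,J} and {B,D}.
Refine {A,E,J} on symbol 1: members go to different blocks, giving {A,E} and {J}.
The partition is now stable with 5 blocks: {A,E} | {F,H,I} | {C,G,K} | {B,D} | {J}.
State H belongs to the block {F,H,I}, which has 3 states.

3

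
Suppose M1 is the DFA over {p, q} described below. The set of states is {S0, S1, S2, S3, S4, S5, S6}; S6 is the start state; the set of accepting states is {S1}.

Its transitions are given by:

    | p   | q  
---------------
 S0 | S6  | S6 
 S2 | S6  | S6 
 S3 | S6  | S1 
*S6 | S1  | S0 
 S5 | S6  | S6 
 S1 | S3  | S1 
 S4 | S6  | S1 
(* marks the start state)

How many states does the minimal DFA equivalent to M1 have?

States {S2,S4,S5} cannot be reached from the start state, so discard them.
P0 = {S1} | {S0,S3,S6}.
Refine {S0,S3,S6} on symbol p: members go to different blocks, giving {S0,S3} and {S6}.
Split {S0,S3} by δ(·,q) → {S0} and {S3}.
The partition is now stable with 4 blocks: {S1} | {S0} | {S6} | {S3}.

4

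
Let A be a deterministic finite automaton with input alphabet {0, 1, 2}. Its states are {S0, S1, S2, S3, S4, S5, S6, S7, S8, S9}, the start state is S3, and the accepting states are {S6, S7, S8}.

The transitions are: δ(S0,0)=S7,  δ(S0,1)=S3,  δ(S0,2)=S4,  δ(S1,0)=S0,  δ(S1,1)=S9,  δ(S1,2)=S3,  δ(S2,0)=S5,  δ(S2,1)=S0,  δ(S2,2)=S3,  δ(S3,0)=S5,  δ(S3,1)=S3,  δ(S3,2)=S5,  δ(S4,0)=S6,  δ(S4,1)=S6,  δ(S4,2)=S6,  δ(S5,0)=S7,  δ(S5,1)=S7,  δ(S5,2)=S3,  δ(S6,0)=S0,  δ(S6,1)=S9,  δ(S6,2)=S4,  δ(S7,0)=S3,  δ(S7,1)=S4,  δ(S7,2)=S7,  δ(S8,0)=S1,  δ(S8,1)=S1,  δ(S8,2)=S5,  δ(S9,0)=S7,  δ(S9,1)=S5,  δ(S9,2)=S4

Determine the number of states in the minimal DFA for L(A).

7

Reachable states from the start: {S0,S3,S4,S5,S6,S7,S9}. Unreachable: {S1,S2,S8} — drop them.
Start with accepting vs non-accepting: {S6,S7} | {S0,S3,S4,S5,S9}.
On input 2, block {S6,S7} splits into {S6} and {S7}.
On input 0, block {S0,S3,S4,S5,S9} splits into {S0,S5,S9} and {S3} and {S4}.
Split {S0,S5,S9} by δ(·,1) → {S0} and {S5} and {S9}.
No further refinement is possible. Final partition (7 blocks): {S6} | {S0} | {S7} | {S3} | {S4} | {S5} | {S9}.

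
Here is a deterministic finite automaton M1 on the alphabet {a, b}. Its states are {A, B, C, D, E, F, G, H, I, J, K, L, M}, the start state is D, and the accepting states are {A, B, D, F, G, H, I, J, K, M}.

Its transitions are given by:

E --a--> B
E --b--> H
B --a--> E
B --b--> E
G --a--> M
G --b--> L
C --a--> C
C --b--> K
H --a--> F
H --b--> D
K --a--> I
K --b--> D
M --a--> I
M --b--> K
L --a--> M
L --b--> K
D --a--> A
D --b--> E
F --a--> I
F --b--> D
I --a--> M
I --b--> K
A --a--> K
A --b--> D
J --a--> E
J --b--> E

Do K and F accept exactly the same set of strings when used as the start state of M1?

Reachable states from the start: {A,B,D,E,F,H,I,K,M}. Unreachable: {C,G,J,L} — drop them.
P0 = {A,B,D,F,H,I,K,M} | {E}.
Split {A,B,D,F,H,I,K,M} by δ(·,a) → {A,D,F,H,I,K,M} and {B}.
On input b, block {A,D,F,H,I,K,M} splits into {A,F,H,I,K,M} and {D}.
Split {A,F,H,I,K,M} by δ(·,b) → {A,F,H,K} and {I,M}.
On input a, block {A,F,H,K} splits into {A,H} and {F,K}.
No further refinement is possible. Final partition (6 blocks): {A,H} | {E} | {B} | {D} | {I,M} | {F,K}.
K and F lie in the same block of the stable partition, so they are equivalent — no string distinguishes them.

Yes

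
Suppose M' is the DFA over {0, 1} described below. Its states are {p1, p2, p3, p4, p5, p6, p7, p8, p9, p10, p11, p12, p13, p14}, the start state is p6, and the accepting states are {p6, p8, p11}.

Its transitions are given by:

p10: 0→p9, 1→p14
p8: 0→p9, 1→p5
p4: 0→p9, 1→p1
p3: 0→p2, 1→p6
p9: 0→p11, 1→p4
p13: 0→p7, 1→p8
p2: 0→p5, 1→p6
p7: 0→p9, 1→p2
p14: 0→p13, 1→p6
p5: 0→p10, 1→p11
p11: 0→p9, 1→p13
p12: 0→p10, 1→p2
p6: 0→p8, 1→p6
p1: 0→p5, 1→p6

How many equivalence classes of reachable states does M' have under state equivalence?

Reachable states from the start: {p1,p2,p4,p5,p6,p7,p8,p9,p10,p11,p13,p14}. Unreachable: {p3,p12} — drop them.
Initial partition by acceptance: {p6,p8,p11} | {p1,p2,p4,p5,p7,p9,p10,p13,p14}.
On input 0, block {p6,p8,p11} splits into {p8,p11} and {p6}.
On input 0, block {p1,p2,p4,p5,p7,p9,p10,p13,p14} splits into {p1,p2,p4,p5,p7,p10,p13,p14} and {p9}.
Refine {p1,p2,p4,p5,p7,p10,p13,p14} on symbol 0: members go to different blocks, giving {p1,p2,p5,p13,p14} and {p4,p7,p10}.
Refine {p1,p2,p5,p13,p14} on symbol 0: members go to different blocks, giving {p1,p2,p14} and {p5,p13}.
No further refinement is possible. Final partition (6 blocks): {p8,p11} | {p1,p2,p14} | {p6} | {p9} | {p4,p7,p10} | {p5,p13}.

6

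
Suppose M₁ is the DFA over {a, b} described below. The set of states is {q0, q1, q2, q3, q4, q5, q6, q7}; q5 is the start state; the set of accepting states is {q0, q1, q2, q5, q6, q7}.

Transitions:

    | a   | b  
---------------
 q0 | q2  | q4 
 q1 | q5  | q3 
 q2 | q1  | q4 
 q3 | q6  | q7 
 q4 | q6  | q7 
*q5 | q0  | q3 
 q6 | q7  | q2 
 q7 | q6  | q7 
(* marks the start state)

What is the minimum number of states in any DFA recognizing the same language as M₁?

All states are reachable from the start state.
Initial partition by acceptance: {q0,q1,q2,q5,q6,q7} | {q3,q4}.
Split {q0,q1,q2,q5,q6,q7} by δ(·,b) → {q0,q1,q2,q5} and {q6,q7}.
Split {q6,q7} by δ(·,b) → {q6} and {q7}.
The partition is now stable with 4 blocks: {q0,q1,q2,q5} | {q3,q4} | {q6} | {q7}.

4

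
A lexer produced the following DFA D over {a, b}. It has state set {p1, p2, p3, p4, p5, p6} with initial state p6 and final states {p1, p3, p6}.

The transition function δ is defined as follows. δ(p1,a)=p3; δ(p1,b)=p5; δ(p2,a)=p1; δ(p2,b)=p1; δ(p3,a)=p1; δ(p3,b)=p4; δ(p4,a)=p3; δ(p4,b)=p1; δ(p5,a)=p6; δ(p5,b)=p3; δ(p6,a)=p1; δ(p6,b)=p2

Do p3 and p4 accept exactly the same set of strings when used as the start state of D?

Initial partition by acceptance: {p1,p3,p6} | {p2,p4,p5}.
No further refinement is possible. Final partition (2 blocks): {p1,p3,p6} | {p2,p4,p5}.
p3 and p4 end up in different blocks, so they are distinguishable. For instance, the string 'ε' is accepted from only p3.

No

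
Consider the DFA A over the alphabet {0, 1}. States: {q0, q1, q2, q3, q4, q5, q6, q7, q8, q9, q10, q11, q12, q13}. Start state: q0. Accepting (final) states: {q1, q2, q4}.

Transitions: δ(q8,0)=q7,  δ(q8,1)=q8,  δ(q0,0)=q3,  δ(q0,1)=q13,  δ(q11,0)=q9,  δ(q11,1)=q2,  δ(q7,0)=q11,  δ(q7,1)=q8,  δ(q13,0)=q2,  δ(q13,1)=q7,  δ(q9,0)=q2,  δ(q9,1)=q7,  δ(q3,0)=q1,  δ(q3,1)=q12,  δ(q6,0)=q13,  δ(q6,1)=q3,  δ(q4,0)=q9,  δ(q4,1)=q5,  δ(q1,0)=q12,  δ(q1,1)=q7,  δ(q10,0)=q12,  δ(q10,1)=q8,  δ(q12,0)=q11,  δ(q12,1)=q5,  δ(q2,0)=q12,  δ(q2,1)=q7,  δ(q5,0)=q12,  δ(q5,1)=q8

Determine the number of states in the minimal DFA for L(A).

6

Reachable states from the start: {q0,q1,q2,q3,q5,q7,q8,q9,q11,q12,q13}. Unreachable: {q4,q6,q10} — drop them.
P0 = {q1,q2} | {q0,q3,q5,q7,q8,q9,q11,q12,q13}.
Split {q0,q3,q5,q7,q8,q9,q11,q12,q13} by δ(·,0) → {q0,q5,q7,q8,q11,q12} and {q3,q9,q13}.
Refine {q0,q5,q7,q8,q11,q12} on symbol 0: members go to different blocks, giving {q5,q7,q8,q12} and {q0,q11}.
Refine {q5,q7,q8,q12} on symbol 0: members go to different blocks, giving {q5,q8} and {q7,q12}.
Split {q0,q11} by δ(·,1) → {q0} and {q11}.
No further refinement is possible. Final partition (6 blocks): {q1,q2} | {q5,q8} | {q3,q9,q13} | {q0} | {q7,q12} | {q11}.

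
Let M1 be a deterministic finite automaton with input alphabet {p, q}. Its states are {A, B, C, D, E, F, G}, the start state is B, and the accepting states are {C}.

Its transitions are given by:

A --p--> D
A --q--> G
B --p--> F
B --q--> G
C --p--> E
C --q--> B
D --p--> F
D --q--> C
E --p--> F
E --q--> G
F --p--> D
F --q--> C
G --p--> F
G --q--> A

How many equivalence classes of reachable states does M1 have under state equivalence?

Start with accepting vs non-accepting: {C} | {A,B,D,E,F,G}.
Refine {A,B,D,E,F,G} on symbol q: members go to different blocks, giving {A,B,E,G} and {D,F}.
The partition is now stable with 3 blocks: {C} | {A,B,E,G} | {D,F}.

3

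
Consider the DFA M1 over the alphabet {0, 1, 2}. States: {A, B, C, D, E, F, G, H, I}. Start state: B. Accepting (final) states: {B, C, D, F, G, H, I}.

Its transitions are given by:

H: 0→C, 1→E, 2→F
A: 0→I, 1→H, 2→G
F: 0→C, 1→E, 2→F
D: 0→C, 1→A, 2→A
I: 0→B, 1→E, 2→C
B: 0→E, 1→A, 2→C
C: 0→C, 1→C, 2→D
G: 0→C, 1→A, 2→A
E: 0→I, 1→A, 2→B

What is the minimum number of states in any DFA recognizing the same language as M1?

All states are reachable from the start state.
P0 = {B,C,D,F,G,H,I} | {A,E}.
On input 0, block {B,C,D,F,G,H,I} splits into {C,D,F,G,H,I} and {B}.
Refine {C,D,F,G,H,I} on symbol 0: members go to different blocks, giving {C,D,F,G,H} and {I}.
Refine {C,D,F,G,H} on symbol 1: members go to different blocks, giving {D,F,G,H} and {C}.
On input 2, block {D,F,G,H} splits into {D,G} and {F,H}.
On input 1, block {A,E} splits into {A} and {E}.
Stable partition: {D,G} | {A} | {B} | {I} | {C} | {F,H} | {E} — 7 equivalence classes.

7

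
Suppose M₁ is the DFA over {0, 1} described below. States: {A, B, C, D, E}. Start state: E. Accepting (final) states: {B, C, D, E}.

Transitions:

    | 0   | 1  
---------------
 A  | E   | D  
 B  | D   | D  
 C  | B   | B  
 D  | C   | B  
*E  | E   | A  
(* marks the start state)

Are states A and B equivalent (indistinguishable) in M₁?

Every state is reachable, so we keep all 5.
Start with accepting vs non-accepting: {B,C,D,E} | {A}.
Refine {B,C,D,E} on symbol 1: members go to different blocks, giving {B,C,D} and {E}.
The partition is now stable with 3 blocks: {B,C,D} | {A} | {E}.
A and B end up in different blocks, so they are distinguishable. For instance, the string 'ε' is accepted from only B.

No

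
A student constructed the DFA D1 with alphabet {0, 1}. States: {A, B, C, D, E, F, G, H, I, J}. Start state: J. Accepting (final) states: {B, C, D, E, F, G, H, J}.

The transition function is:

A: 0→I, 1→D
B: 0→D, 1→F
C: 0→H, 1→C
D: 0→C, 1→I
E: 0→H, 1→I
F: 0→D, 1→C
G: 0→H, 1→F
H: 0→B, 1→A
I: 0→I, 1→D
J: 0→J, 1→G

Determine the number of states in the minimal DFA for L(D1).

States {E} cannot be reached from the start state, so discard them.
P0 = {B,C,D,F,G,H,J} | {A,I}.
Split {B,C,D,F,G,H,J} by δ(·,1) → {B,C,F,G,J} and {D,H}.
Split {B,C,F,G,J} by δ(·,0) → {B,C,F,G} and {J}.
The partition is now stable with 4 blocks: {B,C,F,G} | {A,I} | {D,H} | {J}.

4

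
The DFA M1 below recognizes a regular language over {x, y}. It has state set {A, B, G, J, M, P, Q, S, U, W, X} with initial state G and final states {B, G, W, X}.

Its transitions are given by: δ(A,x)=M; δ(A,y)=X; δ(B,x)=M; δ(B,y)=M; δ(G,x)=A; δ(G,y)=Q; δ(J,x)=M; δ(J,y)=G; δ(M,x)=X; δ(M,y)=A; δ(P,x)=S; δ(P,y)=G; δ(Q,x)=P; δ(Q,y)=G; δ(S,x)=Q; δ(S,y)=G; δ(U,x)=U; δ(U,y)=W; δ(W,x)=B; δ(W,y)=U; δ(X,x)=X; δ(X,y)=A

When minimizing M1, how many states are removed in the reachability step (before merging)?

4

BFS from G reaches {A, G, M, P, Q, S, X}; the 4 state(s) B, J, U, W are never visited.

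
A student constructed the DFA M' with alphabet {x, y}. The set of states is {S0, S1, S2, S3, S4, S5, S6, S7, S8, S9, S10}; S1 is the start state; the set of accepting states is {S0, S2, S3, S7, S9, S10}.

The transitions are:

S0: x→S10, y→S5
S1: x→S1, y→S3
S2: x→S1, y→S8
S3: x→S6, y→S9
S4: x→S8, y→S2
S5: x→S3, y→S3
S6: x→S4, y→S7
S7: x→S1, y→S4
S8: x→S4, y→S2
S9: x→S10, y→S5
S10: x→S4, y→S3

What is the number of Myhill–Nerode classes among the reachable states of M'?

7

Reachable states from the start: {S1,S2,S3,S4,S5,S6,S7,S8,S9,S10}. Unreachable: {S0} — drop them.
Initial partition by acceptance: {S2,S3,S7,S9,S10} | {S1,S4,S5,S6,S8}.
On input x, block {S2,S3,S7,S9,S10} splits into {S2,S3,S7,S10} and {S9}.
Refine {S2,S3,S7,S10} on symbol y: members go to different blocks, giving {S2,S7} and {S3} and {S10}.
Split {S1,S4,S5,S6,S8} by δ(·,x) → {S1,S4,S6,S8} and {S5}.
On input y, block {S1,S4,S6,S8} splits into {S4,S6,S8} and {S1}.
Stable partition: {S2,S7} | {S4,S6,S8} | {S9} | {S3} | {S10} | {S5} | {S1} — 7 equivalence classes.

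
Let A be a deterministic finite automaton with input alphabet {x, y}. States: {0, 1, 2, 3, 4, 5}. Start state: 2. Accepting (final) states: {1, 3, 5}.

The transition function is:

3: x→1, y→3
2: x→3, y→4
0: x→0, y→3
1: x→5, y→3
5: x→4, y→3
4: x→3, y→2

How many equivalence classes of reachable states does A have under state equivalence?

4

States {0} cannot be reached from the start state, so discard them.
P0 = {1,3,5} | {2,4}.
Refine {1,3,5} on symbol x: members go to different blocks, giving {1,3} and {5}.
On input x, block {1,3} splits into {1} and {3}.
The partition is now stable with 4 blocks: {1} | {2,4} | {5} | {3}.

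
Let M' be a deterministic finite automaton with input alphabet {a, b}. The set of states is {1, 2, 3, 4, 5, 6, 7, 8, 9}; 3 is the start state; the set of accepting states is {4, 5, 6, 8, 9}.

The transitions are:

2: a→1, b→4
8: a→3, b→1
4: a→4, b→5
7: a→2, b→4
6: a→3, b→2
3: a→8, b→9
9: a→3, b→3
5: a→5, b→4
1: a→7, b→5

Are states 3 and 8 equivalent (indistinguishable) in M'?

States {6} cannot be reached from the start state, so discard them.
P0 = {4,5,8,9} | {1,2,3,7}.
Split {4,5,8,9} by δ(·,a) → {4,5} and {8,9}.
Refine {1,2,3,7} on symbol a: members go to different blocks, giving {1,2,7} and {3}.
Split {8,9} by δ(·,b) → {8} and {9}.
The partition is now stable with 5 blocks: {4,5} | {1,2,7} | {8} | {3} | {9}.
3 and 8 end up in different blocks, so they are distinguishable. For instance, the string 'ε' is accepted from only 8.

No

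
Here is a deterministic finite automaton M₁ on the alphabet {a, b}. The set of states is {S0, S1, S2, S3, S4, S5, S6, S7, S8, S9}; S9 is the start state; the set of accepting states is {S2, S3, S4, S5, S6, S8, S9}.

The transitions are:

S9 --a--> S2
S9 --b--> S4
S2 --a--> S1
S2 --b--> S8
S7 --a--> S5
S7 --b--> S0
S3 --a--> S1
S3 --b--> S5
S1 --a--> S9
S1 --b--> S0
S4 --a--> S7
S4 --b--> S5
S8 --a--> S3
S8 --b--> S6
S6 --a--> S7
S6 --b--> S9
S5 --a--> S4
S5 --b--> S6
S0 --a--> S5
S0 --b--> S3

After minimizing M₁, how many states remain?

4

P0 = {S2,S3,S4,S5,S6,S8,S9} | {S0,S1,S7}.
On input a, block {S2,S3,S4,S5,S6,S8,S9} splits into {S2,S3,S4,S6} and {S5,S8,S9}.
Refine {S0,S1,S7} on symbol b: members go to different blocks, giving {S1,S7} and {S0}.
The partition is now stable with 4 blocks: {S2,S3,S4,S6} | {S1,S7} | {S5,S8,S9} | {S0}.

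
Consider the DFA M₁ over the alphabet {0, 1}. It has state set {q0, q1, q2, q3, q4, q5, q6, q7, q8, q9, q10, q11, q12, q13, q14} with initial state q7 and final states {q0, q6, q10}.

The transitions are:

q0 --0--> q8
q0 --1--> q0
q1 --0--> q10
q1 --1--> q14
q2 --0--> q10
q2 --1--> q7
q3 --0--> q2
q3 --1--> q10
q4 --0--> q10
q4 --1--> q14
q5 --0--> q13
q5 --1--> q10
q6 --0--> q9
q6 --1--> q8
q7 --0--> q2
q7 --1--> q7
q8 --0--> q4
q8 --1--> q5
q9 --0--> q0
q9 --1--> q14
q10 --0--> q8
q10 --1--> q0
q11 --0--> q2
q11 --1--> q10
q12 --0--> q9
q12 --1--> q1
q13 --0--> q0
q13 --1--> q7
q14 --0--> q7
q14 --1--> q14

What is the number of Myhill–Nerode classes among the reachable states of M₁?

States {q1,q3,q6,q9,q11,q12} cannot be reached from the start state, so discard them.
P0 = {q0,q10} | {q2,q4,q5,q7,q8,q13,q14}.
On input 0, block {q2,q4,q5,q7,q8,q13,q14} splits into {q5,q7,q8,q14} and {q2,q4,q13}.
On input 0, block {q5,q7,q8,q14} splits into {q5,q7,q8} and {q14}.
Refine {q5,q7,q8} on symbol 1: members go to different blocks, giving {q7,q8} and {q5}.
Refine {q7,q8} on symbol 1: members go to different blocks, giving {q7} and {q8}.
On input 1, block {q2,q4,q13} splits into {q2,q13} and {q4}.
No further refinement is possible. Final partition (7 blocks): {q0,q10} | {q7} | {q2,q13} | {q14} | {q5} | {q8} | {q4}.

7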